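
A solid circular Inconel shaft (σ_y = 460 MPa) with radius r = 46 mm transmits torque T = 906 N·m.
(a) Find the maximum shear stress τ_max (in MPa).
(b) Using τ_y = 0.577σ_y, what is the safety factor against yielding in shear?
(a) For a solid circular shaft, τ_max = T·r/J with J = π·r^4/2, i.e. τ_max = 2·T / (π·r^3). Convert r = 46 mm = 0.046 m.
  τ_max = (2 × 906) / (π × 0.046^3) = 5.926 × 10⁶ Pa = 5.926 MPa
(b) τ_y = 0.577 × 460 = 265.42 MPa
  SF = τ_y/τ_max = 265.42 / 5.926 = 44.79
Final answer: (a) τ_max = 5.926 MPa, (b) SF = 44.79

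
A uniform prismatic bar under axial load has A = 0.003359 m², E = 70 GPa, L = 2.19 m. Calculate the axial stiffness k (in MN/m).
Model: a uniform prismatic bar under axial load, so k = (A·E) / L.
Convert to SI units:
  E = 70 GPa = 7 × 10¹⁰ Pa
Substitute:
  k = (0.003359 × (7 × 10¹⁰)) / 2.19
  k = 1.074 × 10⁸ N/m
Convert: k = 1.074 × 10⁸ N/m = 107.4 MN/m
Final answer: k = 107.4 MN/m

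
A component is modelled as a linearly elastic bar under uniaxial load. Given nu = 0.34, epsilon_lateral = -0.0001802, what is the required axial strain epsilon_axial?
Model: a linearly elastic bar under uniaxial load, so epsilon_lateral = -nu·epsilon_axial.
Solve for epsilon_axial: epsilon_axial = -epsilon_lateral / nu.
Substitute:
  epsilon_axial = -(-0.0001802) / 0.34
  epsilon_axial = 0.00053
Final answer: epsilon_axial = 0.00053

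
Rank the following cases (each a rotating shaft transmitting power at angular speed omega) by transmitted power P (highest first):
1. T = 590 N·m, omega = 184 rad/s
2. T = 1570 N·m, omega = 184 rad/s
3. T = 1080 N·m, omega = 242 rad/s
Model: a rotating shaft transmitting power at angular speed omega, so P = T·omega (SI units).
  Case 1: P = 590 × 184 = 108600 W = 108.6 kW
  Case 2: P = 1570 × 184 = 288900 W = 288.9 kW
  Case 3: P = 1080 × 242 = 261400 W = 261.4 kW
Ordering: 288.9 kW (case 2) > 261.4 kW (case 3) > 108.6 kW (case 1)
Final answer: 2, 3, 1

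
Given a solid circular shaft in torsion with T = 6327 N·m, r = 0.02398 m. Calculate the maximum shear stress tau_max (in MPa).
Model: a solid circular shaft in torsion, so tau_max = (2·T) / (π·r^3).
Substitute:
  tau_max = (2 × 6327) / (π × 0.02398^3)
  tau_max = 2.921 × 10⁸ Pa
Convert: tau_max = 2.921 × 10⁸ Pa = 292.1 MPa
Final answer: tau_max = 292.1 MPa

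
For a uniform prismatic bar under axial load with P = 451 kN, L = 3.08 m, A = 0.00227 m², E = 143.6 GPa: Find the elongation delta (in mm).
Model: a uniform prismatic bar under axial load, so delta = (P·L) / (A·E).
Convert to SI units:
  P = 451 kN = 451000 N
  E = 143.6 GPa = 1.436 × 10¹¹ Pa
Substitute:
  delta = (451000 × 3.08) / (0.00227 × (1.436 × 10¹¹))
  delta = 0.004261 m
Convert: delta = 0.004261 m = 4.261 mm
Final answer: delta = 4.261 mm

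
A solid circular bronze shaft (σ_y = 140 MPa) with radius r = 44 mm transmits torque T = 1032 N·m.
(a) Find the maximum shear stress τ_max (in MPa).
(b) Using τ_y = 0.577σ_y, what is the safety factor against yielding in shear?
(a) For a solid circular shaft, τ_max = T·r/J with J = π·r^4/2, i.e. τ_max = 2·T / (π·r^3). Convert r = 44 mm = 0.044 m.
  τ_max = (2 × 1032) / (π × 0.044^3) = 7.713 × 10⁶ Pa = 7.713 MPa
(b) τ_y = 0.577 × 140 = 80.78 MPa
  SF = τ_y/τ_max = 80.78 / 7.713 = 10.47
Final answer: (a) τ_max = 7.713 MPa, (b) SF = 10.47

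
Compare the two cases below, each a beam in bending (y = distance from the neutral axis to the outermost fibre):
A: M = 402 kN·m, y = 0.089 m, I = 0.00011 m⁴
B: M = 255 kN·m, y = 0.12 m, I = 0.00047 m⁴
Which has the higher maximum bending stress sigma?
Model: a beam in bending (y = distance from the neutral axis to the outermost fibre), so sigma = (M·y) / I (SI units).
  A: sigma = (402000 × 0.089) / 0.00011 = 3.253 × 10⁸ Pa = 325.3 MPa
  B: sigma = (255000 × 0.12) / 0.00047 = 6.511 × 10⁷ Pa = 65.11 MPa
325.3 MPa > 65.11 MPa, so A is larger.
Final answer: A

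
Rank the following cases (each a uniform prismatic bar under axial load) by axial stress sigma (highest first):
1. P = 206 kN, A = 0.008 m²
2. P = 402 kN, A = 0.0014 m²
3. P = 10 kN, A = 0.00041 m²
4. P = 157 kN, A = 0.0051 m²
Model: a uniform prismatic bar under axial load, so sigma = P / A (SI units).
  Case 1: sigma = 206000 / 0.008 = 2.575 × 10⁷ Pa = 25.75 MPa
  Case 2: sigma = 402000 / 0.0014 = 2.871 × 10⁸ Pa = 287.1 MPa
  Case 3: sigma = 10000 / 0.00041 = 2.439 × 10⁷ Pa = 24.39 MPa
  Case 4: sigma = 157000 / 0.0051 = 3.078 × 10⁷ Pa = 30.78 MPa
Ordering: 287.1 MPa (case 2) > 30.78 MPa (case 4) > 25.75 MPa (case 1) > 24.39 MPa (case 3)
Final answer: 2, 4, 1, 3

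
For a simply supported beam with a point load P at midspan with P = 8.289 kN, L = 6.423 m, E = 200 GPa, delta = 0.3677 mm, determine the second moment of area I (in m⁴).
Model: a simply supported beam with a point load P at midspan, so delta = (P·L^3) / (48·E·I).
Solve for I: I = (P·L^3) / (48·delta·E).
Convert to SI units:
  P = 8.289 kN = 8289 N
  E = 200 GPa = 2 × 10¹¹ Pa
  delta = 0.3677 mm = 0.0003677 m
Substitute:
  I = (8289 × 6.423^3) / (48 × 0.0003677 × (2 × 10¹¹))
  I = 0.0006222 m⁴
Final answer: I = 0.0006222 m⁴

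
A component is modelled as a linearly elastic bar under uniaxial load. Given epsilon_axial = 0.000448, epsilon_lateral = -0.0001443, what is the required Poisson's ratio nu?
Model: a linearly elastic bar under uniaxial load, so epsilon_lateral = -nu·epsilon_axial.
Solve for nu: nu = -epsilon_lateral / epsilon_axial.
Substitute:
  nu = -(-0.0001443) / 0.000448
  nu = 0.3221
Final answer: nu = 0.3221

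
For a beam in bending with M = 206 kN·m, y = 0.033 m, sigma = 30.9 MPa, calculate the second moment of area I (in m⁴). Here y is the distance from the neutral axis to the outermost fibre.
Model: a beam in bending, so sigma = (M·y) / I.
Solve for I: I = (M·y) / sigma.
Convert to SI units:
  M = 206 kN·m = 206000 N·m
  sigma = 30.9 MPa = 3.09 × 10⁷ Pa
Substitute:
  I = (206000 × 0.033) / (3.09 × 10⁷)
  I = 0.00022 m⁴
Final answer: I = 0.00022 m⁴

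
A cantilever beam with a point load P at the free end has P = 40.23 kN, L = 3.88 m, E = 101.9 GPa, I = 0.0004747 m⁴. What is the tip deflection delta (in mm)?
Model: a cantilever beam with a point load P at the free end, so delta = (P·L^3) / (3·E·I).
Convert to SI units:
  P = 40.23 kN = 40230 N
  E = 101.9 GPa = 1.019 × 10¹¹ Pa
Substitute:
  delta = (40230 × 3.88^3) / (3 × (1.019 × 10¹¹) × 0.0004747)
  delta = 0.01619 m
Convert: delta = 0.01619 m = 16.19 mm
Final answer: delta = 16.19 mm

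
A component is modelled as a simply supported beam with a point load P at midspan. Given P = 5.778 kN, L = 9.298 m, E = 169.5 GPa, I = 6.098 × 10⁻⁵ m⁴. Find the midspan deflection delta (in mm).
Model: a simply supported beam with a point load P at midspan, so delta = (P·L^3) / (48·E·I).
Convert to SI units:
  P = 5.778 kN = 5778 N
  E = 169.5 GPa = 1.695 × 10¹¹ Pa
Substitute:
  delta = (5778 × 9.298^3) / (48 × (1.695 × 10¹¹) × (6.098 × 10⁻⁵))
  delta = 0.009362 m
Convert: delta = 0.009362 m = 9.362 mm
Final answer: delta = 9.362 mm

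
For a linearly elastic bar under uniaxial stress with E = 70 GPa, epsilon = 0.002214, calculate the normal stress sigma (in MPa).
Model: a linearly elastic bar under uniaxial stress, so epsilon = sigma / E.
Solve for sigma: sigma = epsilon·E.
Convert to SI units:
  E = 70 GPa = 7 × 10¹⁰ Pa
Substitute:
  sigma = 0.002214 × (7 × 10¹⁰)
  sigma = 1.55 × 10⁸ Pa
Convert: sigma = 1.55 × 10⁸ Pa = 155 MPa
Final answer: sigma = 155 MPa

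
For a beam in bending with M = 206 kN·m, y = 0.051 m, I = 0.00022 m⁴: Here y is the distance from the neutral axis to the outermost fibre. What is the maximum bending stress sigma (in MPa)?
Model: a beam in bending, so sigma = (M·y) / I.
Convert to SI units:
  M = 206 kN·m = 206000 N·m
Substitute:
  sigma = (206000 × 0.051) / 0.00022
  sigma = 4.775 × 10⁷ Pa
Convert: sigma = 4.775 × 10⁷ Pa = 47.75 MPa
Final answer: sigma = 47.75 MPa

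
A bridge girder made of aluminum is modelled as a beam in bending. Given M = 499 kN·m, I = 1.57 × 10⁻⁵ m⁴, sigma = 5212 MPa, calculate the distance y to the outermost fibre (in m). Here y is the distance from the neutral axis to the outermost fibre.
Model: a beam in bending, so sigma = (M·y) / I.
Solve for y: y = (sigma·I) / M.
Convert to SI units:
  M = 499 kN·m = 499000 N·m
  sigma = 5212 MPa = 5.212 × 10⁹ Pa
Substitute:
  y = ((5.212 × 10⁹) × (1.57 × 10⁻⁵)) / 499000
  y = 0.164 m
Final answer: y = 0.164 m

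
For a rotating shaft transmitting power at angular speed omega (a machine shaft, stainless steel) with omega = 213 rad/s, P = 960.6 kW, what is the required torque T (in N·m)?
Model: a rotating shaft transmitting power at angular speed omega, so P = T·omega.
Solve for T: T = P / omega.
Convert to SI units:
  P = 960.6 kW = 960600 W
Substitute:
  T = 960600 / 213
  T = 4510 N·m
Final answer: T = 4510 N·m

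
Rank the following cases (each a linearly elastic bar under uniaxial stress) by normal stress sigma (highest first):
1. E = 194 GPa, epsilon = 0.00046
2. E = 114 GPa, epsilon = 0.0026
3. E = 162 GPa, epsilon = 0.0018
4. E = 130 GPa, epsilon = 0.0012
Model: a linearly elastic bar under uniaxial stress, so sigma = E·epsilon (SI units).
  Case 1: sigma = (1.94 × 10¹¹) × 0.00046 = 8.924 × 10⁷ Pa = 89.24 MPa
  Case 2: sigma = (1.14 × 10¹¹) × 0.0026 = 2.964 × 10⁸ Pa = 296.4 MPa
  Case 3: sigma = (1.62 × 10¹¹) × 0.0018 = 2.916 × 10⁸ Pa = 291.6 MPa
  Case 4: sigma = (1.3 × 10¹¹) × 0.0012 = 1.56 × 10⁸ Pa = 156 MPa
Ordering: 296.4 MPa (case 2) > 291.6 MPa (case 3) > 156 MPa (case 4) > 89.24 MPa (case 1)
Final answer: 2, 3, 4, 1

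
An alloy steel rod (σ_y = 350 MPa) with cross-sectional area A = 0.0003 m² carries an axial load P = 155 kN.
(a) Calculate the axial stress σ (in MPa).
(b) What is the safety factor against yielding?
(a) Axial stress σ = P/A. Convert P = 155 kN = 155000 N.
  σ = 155000 / 0.0003 = 5.167 × 10⁸ Pa = 516.7 MPa
(b) Safety factor SF = σ_y/σ = 350 / 516.7 = 0.6774
Final answer: (a) σ = 516.7 MPa, (b) SF = 0.6774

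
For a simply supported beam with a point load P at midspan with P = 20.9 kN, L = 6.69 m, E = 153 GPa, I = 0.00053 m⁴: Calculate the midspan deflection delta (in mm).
Model: a simply supported beam with a point load P at midspan, so delta = (P·L^3) / (48·E·I).
Convert to SI units:
  P = 20.9 kN = 20900 N
  E = 153 GPa = 1.53 × 10¹¹ Pa
Substitute:
  delta = (20900 × 6.69^3) / (48 × (1.53 × 10¹¹) × 0.00053)
  delta = 0.001608 m
Convert: delta = 0.001608 m = 1.608 mm
Final answer: delta = 1.608 mm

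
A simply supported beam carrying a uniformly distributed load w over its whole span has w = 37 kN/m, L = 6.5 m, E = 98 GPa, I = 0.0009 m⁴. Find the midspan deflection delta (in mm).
Model: a simply supported beam carrying a uniformly distributed load w over its whole span, so delta = (5·w·L^4) / (384·E·I).
Convert to SI units:
  w = 37 kN/m = 37000 N/m
  E = 98 GPa = 9.8 × 10¹⁰ Pa
Substitute:
  delta = (5 × 37000 × 6.5^4) / (384 × (9.8 × 10¹⁰) × 0.0009)
  delta = 0.00975 m
Convert: delta = 0.00975 m = 9.75 mm
Final answer: delta = 9.75 mm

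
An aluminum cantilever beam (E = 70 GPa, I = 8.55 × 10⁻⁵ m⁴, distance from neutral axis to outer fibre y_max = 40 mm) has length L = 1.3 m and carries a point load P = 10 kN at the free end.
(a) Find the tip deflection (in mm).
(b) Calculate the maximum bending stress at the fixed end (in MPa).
(a) Tip deflection of a cantilever with an end point load: δ = P·L^3 / (3·E·I). Convert P = 10 kN = 10000 N, E = 70 GPa = 7 × 10¹⁰ Pa.
  δ = (10000 × 1.3^3) / (3 × (7 × 10¹⁰) × (8.55 × 10⁻⁵)) = 0.001224 m = 1.224 mm
(b) Maximum bending moment at the fixed end: M = P·L = 10000 × 1.3 = 13000 N·m. Convert y_max = 40 mm = 0.04 m.
  σ = M·y_max / I = (13000 × 0.04) / (8.55 × 10⁻⁵) = 6.082 × 10⁶ Pa = 6.082 MPa
Final answer: (a) δ = 1.224 mm, (b) σ = 6.082 MPa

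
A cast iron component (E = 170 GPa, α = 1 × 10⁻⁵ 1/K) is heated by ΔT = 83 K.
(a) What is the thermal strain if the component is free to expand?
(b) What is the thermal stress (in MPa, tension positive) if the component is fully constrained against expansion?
(a) Free thermal strain ε_th = α·ΔT = (1 × 10⁻⁵) × 83 = 0.00083
(b) Fully constrained, the expansion is suppressed, so σ = -E·α·ΔT. Convert E = 170 GPa = 1.7 × 10¹¹ Pa.
  σ = -(1.7 × 10¹¹) × (1 × 10⁻⁵) × 83 = -1.411 × 10⁸ Pa = -141.1 MPa (compressive)
Final answer: (a) ε_th = 0.00083, (b) σ = -141.1 MPa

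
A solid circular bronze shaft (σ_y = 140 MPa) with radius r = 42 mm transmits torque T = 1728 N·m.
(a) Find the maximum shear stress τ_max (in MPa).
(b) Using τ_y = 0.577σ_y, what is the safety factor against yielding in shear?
(a) For a solid circular shaft, τ_max = T·r/J with J = π·r^4/2, i.e. τ_max = 2·T / (π·r^3). Convert r = 42 mm = 0.042 m.
  τ_max = (2 × 1728) / (π × 0.042^3) = 1.485 × 10⁷ Pa = 14.85 MPa
(b) τ_y = 0.577 × 140 = 80.78 MPa
  SF = τ_y/τ_max = 80.78 / 14.85 = 5.44
Final answer: (a) τ_max = 14.85 MPa, (b) SF = 5.44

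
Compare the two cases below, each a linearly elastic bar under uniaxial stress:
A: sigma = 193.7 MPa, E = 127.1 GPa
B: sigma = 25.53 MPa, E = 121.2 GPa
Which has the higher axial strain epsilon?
Model: a linearly elastic bar under uniaxial stress, so epsilon = sigma / E (SI units).
  A: epsilon = (1.937 × 10⁸) / (1.271 × 10¹¹) = 0.001524
  B: epsilon = (2.553 × 10⁷) / (1.212 × 10¹¹) = 0.0002106
0.001524 > 0.0002106, so A is larger.
Final answer: A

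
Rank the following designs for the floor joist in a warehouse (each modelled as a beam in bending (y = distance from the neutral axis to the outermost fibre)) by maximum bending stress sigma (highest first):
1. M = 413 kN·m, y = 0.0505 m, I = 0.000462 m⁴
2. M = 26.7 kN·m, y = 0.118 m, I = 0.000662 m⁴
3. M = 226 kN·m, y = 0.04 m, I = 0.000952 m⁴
Model: a beam in bending (y = distance from the neutral axis to the outermost fibre), so sigma = (M·y) / I (SI units).
  Case 1: sigma = (413000 × 0.0505) / 0.000462 = 4.514 × 10⁷ Pa = 45.14 MPa
  Case 2: sigma = (26700 × 0.118) / 0.000662 = 4.759 × 10⁶ Pa = 4.759 MPa
  Case 3: sigma = (226000 × 0.04) / 0.000952 = 9.496 × 10⁶ Pa = 9.496 MPa
Ordering: 45.14 MPa (case 1) > 9.496 MPa (case 3) > 4.759 MPa (case 2)
Final answer: 1, 3, 2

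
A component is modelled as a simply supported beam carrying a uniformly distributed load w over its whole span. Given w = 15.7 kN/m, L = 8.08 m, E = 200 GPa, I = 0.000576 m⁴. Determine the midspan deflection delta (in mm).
Model: a simply supported beam carrying a uniformly distributed load w over its whole span, so delta = (5·w·L^4) / (384·E·I).
Convert to SI units:
  w = 15.7 kN/m = 15700 N/m
  E = 200 GPa = 2 × 10¹¹ Pa
Substitute:
  delta = (5 × 15700 × 8.08^4) / (384 × (2 × 10¹¹) × 0.000576)
  delta = 0.007564 m
Convert: delta = 0.007564 m = 7.564 mm
Final answer: delta = 7.564 mm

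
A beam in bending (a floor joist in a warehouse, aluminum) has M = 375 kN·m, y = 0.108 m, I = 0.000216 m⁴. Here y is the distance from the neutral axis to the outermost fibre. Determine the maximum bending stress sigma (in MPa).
Model: a beam in bending, so sigma = (M·y) / I.
Convert to SI units:
  M = 375 kN·m = 375000 N·m
Substitute:
  sigma = (375000 × 0.108) / 0.000216
  sigma = 1.875 × 10⁸ Pa
Convert: sigma = 1.875 × 10⁸ Pa = 187.5 MPa
Final answer: sigma = 187.5 MPa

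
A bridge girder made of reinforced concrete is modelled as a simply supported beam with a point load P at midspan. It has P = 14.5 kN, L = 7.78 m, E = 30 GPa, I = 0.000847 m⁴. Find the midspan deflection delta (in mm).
Model: a simply supported beam with a point load P at midspan, so delta = (P·L^3) / (48·E·I).
Convert to SI units:
  P = 14.5 kN = 14500 N
  E = 30 GPa = 3 × 10¹⁰ Pa
Substitute:
  delta = (14500 × 7.78^3) / (48 × (3 × 10¹⁰) × 0.000847)
  delta = 0.005598 m
Convert: delta = 0.005598 m = 5.598 mm
Final answer: delta = 5.598 mm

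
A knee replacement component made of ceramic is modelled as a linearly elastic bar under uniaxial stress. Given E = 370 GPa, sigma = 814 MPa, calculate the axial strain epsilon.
Model: a linearly elastic bar under uniaxial stress, so sigma = E·epsilon.
Solve for epsilon: epsilon = sigma / E.
Convert to SI units:
  E = 370 GPa = 3.7 × 10¹¹ Pa
  sigma = 814 MPa = 8.14 × 10⁸ Pa
Substitute:
  epsilon = (8.14 × 10⁸) / (3.7 × 10¹¹)
  epsilon = 0.0022
Final answer: epsilon = 0.0022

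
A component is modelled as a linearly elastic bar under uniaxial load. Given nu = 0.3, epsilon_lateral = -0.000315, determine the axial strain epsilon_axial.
Model: a linearly elastic bar under uniaxial load, so epsilon_lateral = -nu·epsilon_axial.
Solve for epsilon_axial: epsilon_axial = -epsilon_lateral / nu.
Substitute:
  epsilon_axial = -(-0.000315) / 0.3
  epsilon_axial = 0.00105
Final answer: epsilon_axial = 0.00105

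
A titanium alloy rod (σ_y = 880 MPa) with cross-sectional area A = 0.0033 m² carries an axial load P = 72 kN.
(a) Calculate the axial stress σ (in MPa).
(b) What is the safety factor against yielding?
(a) Axial stress σ = P/A. Convert P = 72 kN = 72000 N.
  σ = 72000 / 0.0033 = 2.182 × 10⁷ Pa = 21.82 MPa
(b) Safety factor SF = σ_y/σ = 880 / 21.82 = 40.33
Final answer: (a) σ = 21.82 MPa, (b) SF = 40.33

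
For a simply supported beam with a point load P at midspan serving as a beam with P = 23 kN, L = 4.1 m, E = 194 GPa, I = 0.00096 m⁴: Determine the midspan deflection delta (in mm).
Model: a simply supported beam with a point load P at midspan, so delta = (P·L^3) / (48·E·I).
Convert to SI units:
  P = 23 kN = 23000 N
  E = 194 GPa = 1.94 × 10¹¹ Pa
Substitute:
  delta = (23000 × 4.1^3) / (48 × (1.94 × 10¹¹) × 0.00096)
  delta = 0.0001773 m
Convert: delta = 0.0001773 m = 0.1773 mm
Final answer: delta = 0.1773 mm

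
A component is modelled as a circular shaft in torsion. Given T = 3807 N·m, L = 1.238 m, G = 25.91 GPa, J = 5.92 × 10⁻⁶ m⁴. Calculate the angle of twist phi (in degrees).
Model: a circular shaft in torsion, so phi = (T·L) / (G·J).
Convert to SI units:
  G = 25.91 GPa = 2.591 × 10¹⁰ Pa
Substitute:
  phi = (3807 × 1.238) / ((2.591 × 10¹⁰) × (5.92 × 10⁻⁶))
  phi = 0.03073 rad
Convert to degrees: phi = 0.03073 × 180/π = 1.761°
Final answer: phi = 1.761°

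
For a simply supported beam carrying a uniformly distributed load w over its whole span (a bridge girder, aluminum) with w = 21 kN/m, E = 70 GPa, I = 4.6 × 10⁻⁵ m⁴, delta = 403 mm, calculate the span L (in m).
Model: a simply supported beam carrying a uniformly distributed load w over its whole span, so delta = (5·w·L^4) / (384·E·I).
Solve for L: L = ((384·delta·E·I) / (5·w))^(1/4).
Convert to SI units:
  w = 21 kN/m = 21000 N/m
  E = 70 GPa = 7 × 10¹⁰ Pa
  delta = 403 mm = 0.403 m
Substitute:
  L = ((384 × 0.403 × (7 × 10¹⁰) × (4.6 × 10⁻⁵)) / (5 × 21000))^(1/4)
  L = 8.3 m
Final answer: L = 8.3 m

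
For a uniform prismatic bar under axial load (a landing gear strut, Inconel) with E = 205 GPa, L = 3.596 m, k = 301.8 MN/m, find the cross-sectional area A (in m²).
Model: a uniform prismatic bar under axial load, so k = (A·E) / L.
Solve for A: A = (k·L) / E.
Convert to SI units:
  E = 205 GPa = 2.05 × 10¹¹ Pa
  k = 301.8 MN/m = 3.018 × 10⁸ N/m
Substitute:
  A = ((3.018 × 10⁸) × 3.596) / (2.05 × 10¹¹)
  A = 0.005294 m²
Final answer: A = 0.005294 m²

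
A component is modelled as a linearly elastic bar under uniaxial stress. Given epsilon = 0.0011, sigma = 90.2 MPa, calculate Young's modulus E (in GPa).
Model: a linearly elastic bar under uniaxial stress, so sigma = E·epsilon.
Solve for E: E = sigma / epsilon.
Convert to SI units:
  sigma = 90.2 MPa = 9.02 × 10⁷ Pa
Substitute:
  E = (9.02 × 10⁷) / 0.0011
  E = 8.2 × 10¹⁰ Pa
Convert: E = 8.2 × 10¹⁰ Pa = 82 GPa
Final answer: E = 82 GPa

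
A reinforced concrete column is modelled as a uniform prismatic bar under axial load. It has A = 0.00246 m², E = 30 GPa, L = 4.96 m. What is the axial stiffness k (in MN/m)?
Model: a uniform prismatic bar under axial load, so k = (A·E) / L.
Convert to SI units:
  E = 30 GPa = 3 × 10¹⁰ Pa
Substitute:
  k = (0.00246 × (3 × 10¹⁰)) / 4.96
  k = 1.488 × 10⁷ N/m
Convert: k = 1.488 × 10⁷ N/m = 14.88 MN/m
Final answer: k = 14.88 MN/m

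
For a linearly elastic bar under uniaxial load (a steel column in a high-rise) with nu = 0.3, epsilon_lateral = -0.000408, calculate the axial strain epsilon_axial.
Model: a linearly elastic bar under uniaxial load, so epsilon_lateral = -nu·epsilon_axial.
Solve for epsilon_axial: epsilon_axial = -epsilon_lateral / nu.
Substitute:
  epsilon_axial = -(-0.000408) / 0.3
  epsilon_axial = 0.00136
Final answer: epsilon_axial = 0.00136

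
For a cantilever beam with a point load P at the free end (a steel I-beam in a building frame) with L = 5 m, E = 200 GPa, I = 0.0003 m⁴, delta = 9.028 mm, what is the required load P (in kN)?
Model: a cantilever beam with a point load P at the free end, so delta = (P·L^3) / (3·E·I).
Solve for P: P = (3·delta·E·I) / L^3.
Convert to SI units:
  E = 200 GPa = 2 × 10¹¹ Pa
  delta = 9.028 mm = 0.009028 m
Substitute:
  P = (3 × 0.009028 × (2 × 10¹¹) × 0.0003) / 5^3
  P = 13000 N
Convert: P = 13000 N = 13 kN
Final answer: P = 13 kN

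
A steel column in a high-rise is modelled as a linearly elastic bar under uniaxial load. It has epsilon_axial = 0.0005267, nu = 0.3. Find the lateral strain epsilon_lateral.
Model: a linearly elastic bar under uniaxial load, so epsilon_lateral = -nu·epsilon_axial.
Substitute:
  epsilon_lateral = -(0.3 × 0.0005267)
  epsilon_lateral = -0.000158
Final answer: epsilon_lateral = -0.000158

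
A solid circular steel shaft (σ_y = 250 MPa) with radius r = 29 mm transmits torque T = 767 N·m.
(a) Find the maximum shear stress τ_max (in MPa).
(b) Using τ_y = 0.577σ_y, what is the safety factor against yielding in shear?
(a) For a solid circular shaft, τ_max = T·r/J with J = π·r^4/2, i.e. τ_max = 2·T / (π·r^3). Convert r = 29 mm = 0.029 m.
  τ_max = (2 × 767) / (π × 0.029^3) = 2.002 × 10⁷ Pa = 20.02 MPa
(b) τ_y = 0.577 × 250 = 144.25 MPa
  SF = τ_y/τ_max = 144.25 / 20.02 = 7.205
Final answer: (a) τ_max = 20.02 MPa, (b) SF = 7.205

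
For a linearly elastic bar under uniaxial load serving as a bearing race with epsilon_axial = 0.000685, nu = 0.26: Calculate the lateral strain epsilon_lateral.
Model: a linearly elastic bar under uniaxial load, so epsilon_lateral = -nu·epsilon_axial.
Substitute:
  epsilon_lateral = -(0.26 × 0.000685)
  epsilon_lateral = -0.0001781
Final answer: epsilon_lateral = -0.0001781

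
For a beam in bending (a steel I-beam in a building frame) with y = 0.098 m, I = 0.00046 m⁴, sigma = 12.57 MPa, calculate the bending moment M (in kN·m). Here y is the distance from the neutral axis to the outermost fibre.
Model: a beam in bending, so sigma = (M·y) / I.
Solve for M: M = (sigma·I) / y.
Convert to SI units:
  sigma = 12.57 MPa = 1.257 × 10⁷ Pa
Substitute:
  M = ((1.257 × 10⁷) × 0.00046) / 0.098
  M = 59000 N·m
Convert: M = 59000 N·m = 59 kN·m
Final answer: M = 59 kN·m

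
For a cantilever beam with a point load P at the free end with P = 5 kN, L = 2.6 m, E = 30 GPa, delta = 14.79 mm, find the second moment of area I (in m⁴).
Model: a cantilever beam with a point load P at the free end, so delta = (P·L^3) / (3·E·I).
Solve for I: I = (P·L^3) / (3·delta·E).
Convert to SI units:
  P = 5 kN = 5000 N
  E = 30 GPa = 3 × 10¹⁰ Pa
  delta = 14.79 mm = 0.01479 m
Substitute:
  I = (5000 × 2.6^3) / (3 × 0.01479 × (3 × 10¹⁰))
  I = 6.602 × 10⁻⁵ m⁴
Final answer: I = 6.602 × 10⁻⁵ m⁴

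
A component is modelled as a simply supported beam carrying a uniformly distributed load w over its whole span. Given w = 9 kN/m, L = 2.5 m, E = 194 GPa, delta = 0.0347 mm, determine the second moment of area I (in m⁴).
Model: a simply supported beam carrying a uniformly distributed load w over its whole span, so delta = (5·w·L^4) / (384·E·I).
Solve for I: I = (5·w·L^4) / (384·delta·E).
Convert to SI units:
  w = 9 kN/m = 9000 N/m
  E = 194 GPa = 1.94 × 10¹¹ Pa
  delta = 0.0347 mm = 3.47 × 10⁻⁵ m
Substitute:
  I = (5 × 9000 × 2.5^4) / (384 × (3.47 × 10⁻⁵) × (1.94 × 10¹¹))
  I = 0.00068 m⁴
Final answer: I = 0.00068 m⁴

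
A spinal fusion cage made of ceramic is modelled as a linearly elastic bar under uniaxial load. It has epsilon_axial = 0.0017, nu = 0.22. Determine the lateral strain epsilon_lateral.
Model: a linearly elastic bar under uniaxial load, so epsilon_lateral = -nu·epsilon_axial.
Substitute:
  epsilon_lateral = -(0.22 × 0.0017)
  epsilon_lateral = -0.000374
Final answer: epsilon_lateral = -0.000374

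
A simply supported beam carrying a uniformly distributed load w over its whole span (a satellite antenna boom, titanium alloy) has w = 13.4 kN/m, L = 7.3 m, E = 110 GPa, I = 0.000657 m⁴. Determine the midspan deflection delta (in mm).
Model: a simply supported beam carrying a uniformly distributed load w over its whole span, so delta = (5·w·L^4) / (384·E·I).
Convert to SI units:
  w = 13.4 kN/m = 13400 N/m
  E = 110 GPa = 1.1 × 10¹¹ Pa
Substitute:
  delta = (5 × 13400 × 7.3^4) / (384 × (1.1 × 10¹¹) × 0.000657)
  delta = 0.006856 m
Convert: delta = 0.006856 m = 6.856 mm
Final answer: delta = 6.856 mm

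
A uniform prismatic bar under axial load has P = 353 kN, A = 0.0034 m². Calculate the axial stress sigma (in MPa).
Model: a uniform prismatic bar under axial load, so sigma = P / A.
Convert to SI units:
  P = 353 kN = 353000 N
Substitute:
  sigma = 353000 / 0.0034
  sigma = 1.038 × 10⁸ Pa
Convert: sigma = 1.038 × 10⁸ Pa = 103.8 MPa
Final answer: sigma = 103.8 MPa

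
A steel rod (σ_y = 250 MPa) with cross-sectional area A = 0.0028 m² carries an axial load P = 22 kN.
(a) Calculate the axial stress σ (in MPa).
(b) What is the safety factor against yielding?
(a) Axial stress σ = P/A. Convert P = 22 kN = 22000 N.
  σ = 22000 / 0.0028 = 7.857 × 10⁶ Pa = 7.857 MPa
(b) Safety factor SF = σ_y/σ = 250 / 7.857 = 31.82
Final answer: (a) σ = 7.857 MPa, (b) SF = 31.82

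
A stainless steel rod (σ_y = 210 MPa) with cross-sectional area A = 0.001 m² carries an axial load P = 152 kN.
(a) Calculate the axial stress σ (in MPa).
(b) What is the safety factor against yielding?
(a) Axial stress σ = P/A. Convert P = 152 kN = 152000 N.
  σ = 152000 / 0.001 = 1.52 × 10⁸ Pa = 152 MPa
(b) Safety factor SF = σ_y/σ = 210 / 152 = 1.382
Final answer: (a) σ = 152 MPa, (b) SF = 1.382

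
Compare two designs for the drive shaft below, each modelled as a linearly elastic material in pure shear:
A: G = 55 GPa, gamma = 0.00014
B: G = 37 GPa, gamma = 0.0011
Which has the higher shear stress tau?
Model: a linearly elastic material in pure shear, so tau = G·gamma (SI units).
  A: tau = (5.5 × 10¹⁰) × 0.00014 = 7.7 × 10⁶ Pa = 7.7 MPa
  B: tau = (3.7 × 10¹⁰) × 0.0011 = 4.07 × 10⁷ Pa = 40.7 MPa
40.7 MPa > 7.7 MPa, so B is larger.
Final answer: B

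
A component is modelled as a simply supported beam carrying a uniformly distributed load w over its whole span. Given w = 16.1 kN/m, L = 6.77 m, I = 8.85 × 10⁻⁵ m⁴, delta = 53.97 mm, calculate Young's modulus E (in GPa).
Model: a simply supported beam carrying a uniformly distributed load w over its whole span, so delta = (5·w·L^4) / (384·E·I).
Solve for E: E = (5·w·L^4) / (384·delta·I).
Convert to SI units:
  w = 16.1 kN/m = 16100 N/m
  delta = 53.97 mm = 0.05397 m
Substitute:
  E = (5 × 16100 × 6.77^4) / (384 × 0.05397 × (8.85 × 10⁻⁵))
  E = 9.22 × 10¹⁰ Pa
Convert: E = 9.22 × 10¹⁰ Pa = 92.2 GPa
Final answer: E = 92.2 GPa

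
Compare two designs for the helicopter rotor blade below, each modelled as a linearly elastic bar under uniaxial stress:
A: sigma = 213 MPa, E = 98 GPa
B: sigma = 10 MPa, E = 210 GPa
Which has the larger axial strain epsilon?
Model: a linearly elastic bar under uniaxial stress, so epsilon = sigma / E (SI units).
  A: epsilon = (2.13 × 10⁸) / (9.8 × 10¹⁰) = 0.002173
  B: epsilon = (1 × 10⁷) / (2.1 × 10¹¹) = 4.762 × 10⁻⁵
0.002173 > 4.762 × 10⁻⁵, so A is larger.
Final answer: A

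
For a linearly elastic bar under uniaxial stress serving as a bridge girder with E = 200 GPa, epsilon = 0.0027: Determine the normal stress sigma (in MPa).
Model: a linearly elastic bar under uniaxial stress, so sigma = E·epsilon.
Convert to SI units:
  E = 200 GPa = 2 × 10¹¹ Pa
Substitute:
  sigma = (2 × 10¹¹) × 0.0027
  sigma = 5.4 × 10⁸ Pa
Convert: sigma = 5.4 × 10⁸ Pa = 540 MPa
Final answer: sigma = 540 MPa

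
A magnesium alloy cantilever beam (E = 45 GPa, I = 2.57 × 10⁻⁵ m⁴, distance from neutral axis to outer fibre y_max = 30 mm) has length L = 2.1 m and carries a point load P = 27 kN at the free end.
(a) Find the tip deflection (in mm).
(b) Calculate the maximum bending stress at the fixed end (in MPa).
(a) Tip deflection of a cantilever with an end point load: δ = P·L^3 / (3·E·I). Convert P = 27 kN = 27000 N, E = 45 GPa = 4.5 × 10¹⁰ Pa.
  δ = (27000 × 2.1^3) / (3 × (4.5 × 10¹⁰) × (2.57 × 10⁻⁵)) = 0.07207 m = 72.07 mm
(b) Maximum bending moment at the fixed end: M = P·L = 27000 × 2.1 = 56700 N·m. Convert y_max = 30 mm = 0.03 m.
  σ = M·y_max / I = (56700 × 0.03) / (2.57 × 10⁻⁵) = 6.619 × 10⁷ Pa = 66.19 MPa
Final answer: (a) δ = 72.07 mm, (b) σ = 66.19 MPa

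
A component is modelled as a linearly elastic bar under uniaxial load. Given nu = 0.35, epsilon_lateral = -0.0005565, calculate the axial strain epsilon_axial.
Model: a linearly elastic bar under uniaxial load, so epsilon_lateral = -nu·epsilon_axial.
Solve for epsilon_axial: epsilon_axial = -epsilon_lateral / nu.
Substitute:
  epsilon_axial = -(-0.0005565) / 0.35
  epsilon_axial = 0.00159
Final answer: epsilon_axial = 0.00159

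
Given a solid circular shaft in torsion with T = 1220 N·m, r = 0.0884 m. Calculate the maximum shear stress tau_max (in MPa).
Model: a solid circular shaft in torsion, so tau_max = (2·T) / (π·r^3).
Substitute:
  tau_max = (2 × 1220) / (π × 0.0884^3)
  tau_max = 1.124 × 10⁶ Pa
Convert: tau_max = 1.124 × 10⁶ Pa = 1.124 MPa
Final answer: tau_max = 1.124 MPa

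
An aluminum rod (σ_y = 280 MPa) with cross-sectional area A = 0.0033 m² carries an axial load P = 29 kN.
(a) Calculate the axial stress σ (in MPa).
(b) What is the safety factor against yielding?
(a) Axial stress σ = P/A. Convert P = 29 kN = 29000 N.
  σ = 29000 / 0.0033 = 8.788 × 10⁶ Pa = 8.788 MPa
(b) Safety factor SF = σ_y/σ = 280 / 8.788 = 31.86
Final answer: (a) σ = 8.788 MPa, (b) SF = 31.86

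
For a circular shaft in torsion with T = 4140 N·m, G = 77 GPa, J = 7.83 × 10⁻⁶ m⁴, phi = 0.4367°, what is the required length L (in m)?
Model: a circular shaft in torsion, so phi = (T·L) / (G·J).
Solve for L: L = (phi·G·J) / T.
Convert to SI units:
  G = 77 GPa = 7.7 × 10¹⁰ Pa
  phi = 0.4367° = 0.007622 rad
Substitute:
  L = (0.007622 × (7.7 × 10¹⁰) × (7.83 × 10⁻⁶)) / 4140
  L = 1.11 m
Final answer: L = 1.11 m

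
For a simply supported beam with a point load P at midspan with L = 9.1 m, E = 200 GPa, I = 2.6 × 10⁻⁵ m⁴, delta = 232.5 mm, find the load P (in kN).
Model: a simply supported beam with a point load P at midspan, so delta = (P·L^3) / (48·E·I).
Solve for P: P = (48·delta·E·I) / L^3.
Convert to SI units:
  E = 200 GPa = 2 × 10¹¹ Pa
  delta = 232.5 mm = 0.2325 m
Substitute:
  P = (48 × 0.2325 × (2 × 10¹¹) × (2.6 × 10⁻⁵)) / 9.1^3
  P = 77010 N
Convert: P = 77010 N = 77.01 kN
Final answer: P = 77.01 kN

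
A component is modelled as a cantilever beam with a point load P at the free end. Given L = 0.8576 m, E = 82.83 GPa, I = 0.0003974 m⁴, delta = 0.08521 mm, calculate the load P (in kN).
Model: a cantilever beam with a point load P at the free end, so delta = (P·L^3) / (3·E·I).
Solve for P: P = (3·delta·E·I) / L^3.
Convert to SI units:
  E = 82.83 GPa = 8.283 × 10¹⁰ Pa
  delta = 0.08521 mm = 8.521 × 10⁻⁵ m
Substitute:
  P = (3 × (8.521 × 10⁻⁵) × (8.283 × 10¹⁰) × 0.0003974) / 0.8576^3
  P = 13340 N
Convert: P = 13340 N = 13.34 kN
Final answer: P = 13.34 kN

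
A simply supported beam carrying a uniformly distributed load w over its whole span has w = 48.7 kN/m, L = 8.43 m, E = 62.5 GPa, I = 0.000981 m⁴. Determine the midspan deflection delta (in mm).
Model: a simply supported beam carrying a uniformly distributed load w over its whole span, so delta = (5·w·L^4) / (384·E·I).
Convert to SI units:
  w = 48.7 kN/m = 48700 N/m
  E = 62.5 GPa = 6.25 × 10¹⁰ Pa
Substitute:
  delta = (5 × 48700 × 8.43^4) / (384 × (6.25 × 10¹⁰) × 0.000981)
  delta = 0.05223 m
Convert: delta = 0.05223 m = 52.23 mm
Final answer: delta = 52.23 mm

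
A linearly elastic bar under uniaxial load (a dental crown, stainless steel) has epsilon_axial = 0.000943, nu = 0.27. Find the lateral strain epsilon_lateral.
Model: a linearly elastic bar under uniaxial load, so epsilon_lateral = -nu·epsilon_axial.
Substitute:
  epsilon_lateral = -(0.27 × 0.000943)
  epsilon_lateral = -0.0002546
Final answer: epsilon_lateral = -0.0002546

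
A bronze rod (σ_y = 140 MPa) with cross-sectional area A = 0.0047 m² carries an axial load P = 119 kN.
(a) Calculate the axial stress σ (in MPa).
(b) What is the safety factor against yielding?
(a) Axial stress σ = P/A. Convert P = 119 kN = 119000 N.
  σ = 119000 / 0.0047 = 2.532 × 10⁷ Pa = 25.32 MPa
(b) Safety factor SF = σ_y/σ = 140 / 25.32 = 5.529
Final answer: (a) σ = 25.32 MPa, (b) SF = 5.529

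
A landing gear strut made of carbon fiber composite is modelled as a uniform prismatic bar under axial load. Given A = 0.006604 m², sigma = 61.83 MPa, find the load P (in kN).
Model: a uniform prismatic bar under axial load, so sigma = P / A.
Solve for P: P = sigma·A.
Convert to SI units:
  sigma = 61.83 MPa = 6.183 × 10⁷ Pa
Substitute:
  P = (6.183 × 10⁷) × 0.006604
  P = 408300 N
Convert: P = 408300 N = 408.3 kN
Final answer: P = 408.3 kN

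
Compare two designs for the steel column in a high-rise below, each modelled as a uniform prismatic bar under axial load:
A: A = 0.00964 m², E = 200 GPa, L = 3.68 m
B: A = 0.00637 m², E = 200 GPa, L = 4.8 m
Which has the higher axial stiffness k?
Model: a uniform prismatic bar under axial load, so k = (A·E) / L (SI units).
  A: k = (0.00964 × (2 × 10¹¹)) / 3.68 = 5.239 × 10⁸ N/m = 523.9 MN/m
  B: k = (0.00637 × (2 × 10¹¹)) / 4.8 = 2.654 × 10⁸ N/m = 265.4 MN/m
523.9 MN/m > 265.4 MN/m, so A is larger.
Final answer: A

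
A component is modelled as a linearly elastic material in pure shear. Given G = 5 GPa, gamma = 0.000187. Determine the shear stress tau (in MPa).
Model: a linearly elastic material in pure shear, so tau = G·gamma.
Convert to SI units:
  G = 5 GPa = 5 × 10⁹ Pa
Substitute:
  tau = (5 × 10⁹) × 0.000187
  tau = 935000 Pa
Convert: tau = 935000 Pa = 0.935 MPa
Final answer: tau = 0.935 MPa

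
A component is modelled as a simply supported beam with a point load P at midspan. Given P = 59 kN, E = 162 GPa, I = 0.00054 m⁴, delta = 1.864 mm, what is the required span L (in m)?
Model: a simply supported beam with a point load P at midspan, so delta = (P·L^3) / (48·E·I).
Solve for L: L = ((48·delta·E·I) / P)^(1/3).
Convert to SI units:
  P = 59 kN = 59000 N
  E = 162 GPa = 1.62 × 10¹¹ Pa
  delta = 1.864 mm = 0.001864 m
Substitute:
  L = ((48 × 0.001864 × (1.62 × 10¹¹) × 0.00054) / 59000)^(1/3)
  L = 5.1 m
Final answer: L = 5.1 m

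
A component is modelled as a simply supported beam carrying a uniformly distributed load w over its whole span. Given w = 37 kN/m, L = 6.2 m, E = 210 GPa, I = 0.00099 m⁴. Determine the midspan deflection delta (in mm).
Model: a simply supported beam carrying a uniformly distributed load w over its whole span, so delta = (5·w·L^4) / (384·E·I).
Convert to SI units:
  w = 37 kN/m = 37000 N/m
  E = 210 GPa = 2.1 × 10¹¹ Pa
Substitute:
  delta = (5 × 37000 × 6.2^4) / (384 × (2.1 × 10¹¹) × 0.00099)
  delta = 0.003424 m
Convert: delta = 0.003424 m = 3.424 mm
Final answer: delta = 3.424 mm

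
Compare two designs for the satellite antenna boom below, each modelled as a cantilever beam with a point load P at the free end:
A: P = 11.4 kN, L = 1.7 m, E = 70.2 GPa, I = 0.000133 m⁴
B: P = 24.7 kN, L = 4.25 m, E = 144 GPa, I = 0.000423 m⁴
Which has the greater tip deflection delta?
Model: a cantilever beam with a point load P at the free end, so delta = (P·L^3) / (3·E·I) (SI units).
  A: delta = (11400 × 1.7^3) / (3 × (7.02 × 10¹⁰) × 0.000133) = 0.002 m = 2 mm
  B: delta = (24700 × 4.25^3) / (3 × (1.44 × 10¹¹) × 0.000423) = 0.01038 m = 10.38 mm
10.38 mm > 2 mm, so B is larger.
Final answer: B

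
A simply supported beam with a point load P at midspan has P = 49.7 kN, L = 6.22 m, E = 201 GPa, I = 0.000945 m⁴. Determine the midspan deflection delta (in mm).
Model: a simply supported beam with a point load P at midspan, so delta = (P·L^3) / (48·E·I).
Convert to SI units:
  P = 49.7 kN = 49700 N
  E = 201 GPa = 2.01 × 10¹¹ Pa
Substitute:
  delta = (49700 × 6.22^3) / (48 × (2.01 × 10¹¹) × 0.000945)
  delta = 0.001312 m
Convert: delta = 0.001312 m = 1.312 mm
Final answer: delta = 1.312 mm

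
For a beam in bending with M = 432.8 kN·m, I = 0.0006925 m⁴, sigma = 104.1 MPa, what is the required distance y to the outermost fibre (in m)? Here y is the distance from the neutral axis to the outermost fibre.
Model: a beam in bending, so sigma = (M·y) / I.
Solve for y: y = (sigma·I) / M.
Convert to SI units:
  M = 432.8 kN·m = 432800 N·m
  sigma = 104.1 MPa = 1.041 × 10⁸ Pa
Substitute:
  y = ((1.041 × 10⁸) × 0.0006925) / 432800
  y = 0.1666 m
Final answer: y = 0.1666 m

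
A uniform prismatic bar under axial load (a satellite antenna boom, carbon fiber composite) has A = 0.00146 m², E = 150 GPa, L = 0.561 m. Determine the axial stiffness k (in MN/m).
Model: a uniform prismatic bar under axial load, so k = (A·E) / L.
Convert to SI units:
  E = 150 GPa = 1.5 × 10¹¹ Pa
Substitute:
  k = (0.00146 × (1.5 × 10¹¹)) / 0.561
  k = 3.904 × 10⁸ N/m
Convert: k = 3.904 × 10⁸ N/m = 390.4 MN/m
Final answer: k = 390.4 MN/m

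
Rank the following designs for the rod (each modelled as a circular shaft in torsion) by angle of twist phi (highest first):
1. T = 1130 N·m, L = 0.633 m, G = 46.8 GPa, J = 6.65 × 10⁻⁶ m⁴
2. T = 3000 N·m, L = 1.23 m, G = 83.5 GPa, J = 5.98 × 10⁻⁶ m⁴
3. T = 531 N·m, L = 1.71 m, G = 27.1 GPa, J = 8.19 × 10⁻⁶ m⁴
Model: a circular shaft in torsion, so phi = (T·L) / (G·J) (SI units).
  Case 1: phi = (1130 × 0.633) / ((4.68 × 10¹⁰) × (6.65 × 10⁻⁶)) = 0.002298 rad = 0.1317°
  Case 2: phi = (3000 × 1.23) / ((8.35 × 10¹⁰) × (5.98 × 10⁻⁶)) = 0.00739 rad = 0.4234°
  Case 3: phi = (531 × 1.71) / ((2.71 × 10¹⁰) × (8.19 × 10⁻⁶)) = 0.004091 rad = 0.2344°
Ordering: 0.4234° (case 2) > 0.2344° (case 3) > 0.1317° (case 1)
Final answer: 2, 3, 1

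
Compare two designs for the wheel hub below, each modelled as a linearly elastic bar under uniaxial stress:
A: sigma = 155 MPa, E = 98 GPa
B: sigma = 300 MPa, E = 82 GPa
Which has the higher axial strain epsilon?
Model: a linearly elastic bar under uniaxial stress, so epsilon = sigma / E (SI units).
  A: epsilon = (1.55 × 10⁸) / (9.8 × 10¹⁰) = 0.001582
  B: epsilon = (3 × 10⁸) / (8.2 × 10¹⁰) = 0.003659
0.003659 > 0.001582, so B is larger.
Final answer: B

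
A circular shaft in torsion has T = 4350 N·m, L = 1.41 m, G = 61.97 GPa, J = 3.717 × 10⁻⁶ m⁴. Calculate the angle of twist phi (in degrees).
Model: a circular shaft in torsion, so phi = (T·L) / (G·J).
Convert to SI units:
  G = 61.97 GPa = 6.197 × 10¹⁰ Pa
Substitute:
  phi = (4350 × 1.41) / ((6.197 × 10¹⁰) × (3.717 × 10⁻⁶))
  phi = 0.02663 rad
Convert to degrees: phi = 0.02663 × 180/π = 1.526°
Final answer: phi = 1.526°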